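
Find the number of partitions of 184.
980462880430

p(n) counts ways to write n as a sum of positive integers (order ignored).
Euler's pentagonal recurrence: p(k) = p(k-1) + p(k-2) - p(k-5) - p(k-7) + p(k-12) + p(k-15) - ... (offsets j(3j∓1)/2, signs ++--, p(0)=1, p(<0)=0).
DP table for k = 0..183: p(0)=1, p(1)=1, p(2)=2, p(3)=3, p(4)=5, p(5)=7, p(6)=11, p(7)=15, p(8)=22, p(9)=30, p(10)=42, p(11)=56, p(12)=77, p(13)=101, p(14)=135, p(15)=176, p(16)=231, p(17)=297, p(18)=385, p(19)=490, p(20)=627, p(21)=792, p(22)=1002, p(23)=1255, p(24)=1575, p(25)=1958, p(26)=2436, p(27)=3010, p(28)=3718, p(29)=4565, p(30)=5604, p(31)=6842, p(32)=8349, p(33)=10143, p(34)=12310, p(35)=14883, p(36)=17977, p(37)=21637, p(38)=26015, p(39)=31185, p(40)=37338, p(41)=44583, p(42)=53174, p(43)=63261, p(44)=75175, p(45)=89134, p(46)=105558, p(47)=124754, p(48)=147273, p(49)=173525, p(50)=204226, p(51)=239943, p(52)=281589, p(53)=329931, p(54)=386155, p(55)=451276, p(56)=526823, p(57)=614154, p(58)=715220, p(59)=831820, p(60)=966467, p(61)=1121505, p(62)=1300156, p(63)=1505499, p(64)=1741630, p(65)=2012558, p(66)=2323520, p(67)=2679689, p(68)=3087735, p(69)=3554345, p(70)=4087968, p(71)=4697205, p(72)=5392783, p(73)=6185689, p(74)=7089500, p(75)=8118264, p(76)=9289091, p(77)=10619863, p(78)=12132164, p(79)=13848650, p(80)=15796476, p(81)=18004327, p(82)=20506255, p(83)=23338469, p(84)=26543660, p(85)=30167357, p(86)=34262962, p(87)=38887673, p(88)=44108109, p(89)=49995925, p(90)=56634173, p(91)=64112359, p(92)=72533807, p(93)=82010177, p(94)=92669720, p(95)=104651419, p(96)=118114304, p(97)=133230930, p(98)=150198136, p(99)=169229875, p(100)=190569292, p(101)=214481126, p(102)=241265379, p(103)=271248950, p(104)=304801365, p(105)=342325709, p(106)=384276336, p(107)=431149389, p(108)=483502844, p(109)=541946240, p(110)=607163746, p(111)=679903203, p(112)=761002156, p(113)=851376628, p(114)=952050665, p(115)=1064144451, p(116)=1188908248, p(117)=1327710076, p(118)=1482074143, p(119)=1653668665, p(120)=1844349560, p(121)=2056148051, p(122)=2291320912, p(123)=2552338241, p(124)=2841940500, p(125)=3163127352, p(126)=3519222692, p(127)=3913864295, p(128)=4351078600, p(129)=4835271870, p(130)=5371315400, p(131)=5964539504, p(132)=6620830889, p(133)=7346629512, p(134)=8149040695, p(135)=9035836076, p(136)=10015581680, p(137)=11097645016, p(138)=12292341831, p(139)=13610949895, p(140)=15065878135, p(141)=16670689208, p(142)=18440293320, p(143)=20390982757, p(144)=22540654445, p(145)=24908858009, p(146)=27517052599, p(147)=30388671978, p(148)=33549419497, p(149)=37027355200, p(150)=40853235313, p(151)=45060624582, p(152)=49686288421, p(153)=54770336324, p(154)=60356673280, p(155)=66493182097, p(156)=73232243759, p(157)=80630964769, p(158)=88751778802, p(159)=97662728555, p(160)=107438159466, p(161)=118159068427, p(162)=129913904637, p(163)=142798995930, p(164)=156919475295, p(165)=172389800255, p(166)=189334822579, p(167)=207890420102, p(168)=228204732751, p(169)=250438925115, p(170)=274768617130, p(171)=301384802048, p(172)=330495499613, p(173)=362326859895, p(174)=397125074750, p(175)=435157697830, p(176)=476715857290, p(177)=522115831195, p(178)=571701605655, p(179)=625846753120, p(180)=684957390936, p(181)=749474411781, p(182)=819876908323, p(183)=896684817527.
Final step: p(184) = p(183) + p(182) - p(179) - p(177) + p(172) + p(169) - p(162) - p(158) + p(149) + p(144) - p(133) - p(127) + p(114) + p(107) - p(92) - p(84) + p(67) + p(58) - p(39) - p(29) + p(8)
= 896684817527 + 819876908323 - 625846753120 - 522115831195 + 330495499613 + 250438925115 - 129913904637 - 88751778802 + 37027355200 + 22540654445 - 7346629512 - 3913864295 + 952050665 + 431149389 - 72533807 - 26543660 + 2679689 + 715220 - 31185 - 4565 + 22
= 980462880430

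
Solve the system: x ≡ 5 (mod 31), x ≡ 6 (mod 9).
222

Using Chinese Remainder Theorem:
M = 31 × 9 = 279
M1 = 9, M2 = 31
y1 = 9^(-1) mod 31 = 7
y2 = 31^(-1) mod 9 = 7
x = (5×9×7 + 6×31×7) mod 279 = 222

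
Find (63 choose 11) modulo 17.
12

Using Lucas' theorem:
Write n=63 and k=11 in base 17:
n in base 17: [3, 12]
k in base 17: [0, 11]
C(63,11) mod 17 = ∏ C(n_i, k_i) mod 17
Digit binomials (mod 17): C(3,0) = 1; C(12,11) = 12
Product: 1 × 12 = 12 ≡ 12 (mod 17)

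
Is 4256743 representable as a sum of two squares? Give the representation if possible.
Not possible

Factorization: 4256743 = 41 × 47^3
By Fermat: n is sum of two squares iff every prime p ≡ 3 (mod 4) appears to even power.
Prime(s) ≡ 3 (mod 4) with odd exponent: [(47, 3)]
Therefore 4256743 cannot be expressed as a² + b².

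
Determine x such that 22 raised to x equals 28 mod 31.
8

Baby-step giant-step with step n = ⌈√31⌉ = 6.
Baby steps 22^j mod 31 (j:value) for j=0..5: 0:1, 1:22, 2:19, 3:15, 4:20, 5:6.
Giant-step multiplier: 22^(-6) ≡ 22^(30-6) = 22^24 ≡ 4 (mod 31).
Giant steps γ_i = 28·4^i mod 31: γ_0=28, γ_1=19 (in table at j=2).
x = i·n + j = 1·6 + 2 = 8.
Check: 22^8 ≡ 28 (mod 31).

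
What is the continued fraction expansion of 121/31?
[3; 1, 9, 3]

Euclidean algorithm steps:
121 = 3 × 31 + 28
31 = 1 × 28 + 3
28 = 9 × 3 + 1
3 = 3 × 1 + 0
Continued fraction: [3; 1, 9, 3]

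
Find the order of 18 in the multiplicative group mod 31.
15

31 is prime, so ord(18) divides φ(31) = 30.
Divisors of 30: 1, 2, 3, 5, 6, 10, 15, 30.
Repeated squaring: 18^1 ≡ 18, 18^2 ≡ 14, 18^4 ≡ 10, 18^8 ≡ 7, 18^16 ≡ 18 (mod 31).
Test 18^d mod 31 for each divisor d in increasing order:
18^1 ≡ 18
18^2 ≡ 14
18^3 = 18^2·18^1 ≡ 4
18^5 = 18^4·18^1 ≡ 25
18^6 = 18^4·18^2 ≡ 16
18^10 = 18^8·18^2 ≡ 5
18^15 = 18^8·18^4·18^2·18^1 ≡ 1  ← first divisor giving 1
The order is 15.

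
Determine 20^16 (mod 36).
16

Repeated squaring. Binary of 16 = 10000.
20^1 ≡ 20 (mod 36); 20^2 ≡ 4 (mod 36); 20^4 ≡ 16 (mod 36); 20^8 ≡ 4 (mod 36); 20^16 ≡ 16 (mod 36)
20^16 = 20^16 ≡ 16 (mod 36)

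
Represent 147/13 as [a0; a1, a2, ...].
[11; 3, 4]

Euclidean algorithm steps:
147 = 11 × 13 + 4
13 = 3 × 4 + 1
4 = 4 × 1 + 0
Continued fraction: [11; 3, 4]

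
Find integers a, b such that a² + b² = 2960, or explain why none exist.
16² + 52² (a=16, b=52)

Factorization: 2960 = 2^4 × 5 × 37
By Fermat: n is sum of two squares iff every prime p ≡ 3 (mod 4) appears to even power.
All primes ≡ 3 (mod 4) appear to even power.
Search a = 0, 1, 2, … for 2960 - a² a perfect square: first hit at a = 16: 2960 - 256 = 2704 = 52².
2960 = 16² + 52² = 256 + 2704 ✓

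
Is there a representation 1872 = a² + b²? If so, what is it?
24² + 36² (a=24, b=36)

Factorization: 1872 = 2^4 × 3^2 × 13
By Fermat: n is sum of two squares iff every prime p ≡ 3 (mod 4) appears to even power.
All primes ≡ 3 (mod 4) appear to even power.
Search a = 0, 1, 2, … for 1872 - a² a perfect square: first hit at a = 24: 1872 - 576 = 1296 = 36².
1872 = 24² + 36² = 576 + 1296 ✓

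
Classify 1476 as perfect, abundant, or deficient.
abundant

Proper divisors of 1476: sum = 1 + 2 + 3 + 4 + 6 + 9 + 12 + 18 + ... + 246 + 369 + 492 + 738 (17 divisors) = 2346
Since 2346 > 1476, 1476 is abundant.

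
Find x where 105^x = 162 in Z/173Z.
37

Baby-step giant-step with step n = ⌈√173⌉ = 14.
Baby steps 105^j mod 173 (j:value) for j=0..13: 0:1, 1:105, 2:126, 3:82, 4:133, 5:125, 6:150, 7:7, 8:43, 9:17, 10:55, 11:66, 12:10, 13:12.
Giant-step multiplier: 105^(-14) ≡ 105^(172-14) = 105^158 ≡ 113 (mod 173).
Giant steps γ_i = 162·113^i mod 173: γ_0=162, γ_1=141, γ_2=17 (in table at j=9).
x = i·n + j = 2·14 + 9 = 37.
Check: 105^37 ≡ 162 (mod 173).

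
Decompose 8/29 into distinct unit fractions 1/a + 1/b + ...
1/4 + 1/39 + 1/4524

Greedy algorithm:
8/29: ceiling(29/8) = 4, use 1/4
3/116: ceiling(116/3) = 39, use 1/39
1/4524: ceiling(4524/1) = 4524, use 1/4524
Result: 8/29 = 1/4 + 1/39 + 1/4524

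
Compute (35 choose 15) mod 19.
16

Using Lucas' theorem:
Write n=35 and k=15 in base 19:
n in base 19: [1, 16]
k in base 19: [0, 15]
C(35,15) mod 19 = ∏ C(n_i, k_i) mod 19
Digit binomials (mod 19): C(1,0) = 1; C(16,15) = 16
Product: 1 × 16 = 16 ≡ 16 (mod 19)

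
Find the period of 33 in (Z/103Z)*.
51

103 is prime, so ord(33) divides φ(103) = 102.
Divisors of 102: 1, 2, 3, 6, 17, 34, 51, 102.
Repeated squaring: 33^1 ≡ 33, 33^2 ≡ 59, 33^4 ≡ 82, 33^8 ≡ 29, 33^16 ≡ 17, 33^32 ≡ 83, 33^64 ≡ 91 (mod 103).
Test 33^d mod 103 for each divisor d in increasing order:
33^1 ≡ 33
33^2 ≡ 59
33^3 = 33^2·33^1 ≡ 93
33^6 = 33^4·33^2 ≡ 100
33^17 = 33^16·33^1 ≡ 46
33^34 = 33^32·33^2 ≡ 56
33^51 = 33^32·33^16·33^2·33^1 ≡ 1  ← first divisor giving 1
The order is 51.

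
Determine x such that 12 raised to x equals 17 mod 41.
19

Baby-step giant-step with step n = ⌈√41⌉ = 7.
Baby steps 12^j mod 41 (j:value) for j=0..6: 0:1, 1:12, 2:21, 3:6, 4:31, 5:3, 6:36.
Giant-step multiplier: 12^(-7) ≡ 12^(40-7) = 12^33 ≡ 28 (mod 41).
Giant steps γ_i = 17·28^i mod 41: γ_0=17, γ_1=25, γ_2=3 (in table at j=5).
x = i·n + j = 2·7 + 5 = 19.
Check: 12^19 ≡ 17 (mod 41).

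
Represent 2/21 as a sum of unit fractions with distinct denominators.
1/11 + 1/231

Greedy algorithm:
2/21: ceiling(21/2) = 11, use 1/11
1/231: ceiling(231/1) = 231, use 1/231
Result: 2/21 = 1/11 + 1/231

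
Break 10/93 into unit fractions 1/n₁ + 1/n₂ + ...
1/10 + 1/133 + 1/123690

Greedy algorithm:
10/93: ceiling(93/10) = 10, use 1/10
7/930: ceiling(930/7) = 133, use 1/133
1/123690: ceiling(123690/1) = 123690, use 1/123690
Result: 10/93 = 1/10 + 1/133 + 1/123690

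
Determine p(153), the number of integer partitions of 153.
54770336324

p(n) counts ways to write n as a sum of positive integers (order ignored).
Euler's pentagonal recurrence: p(k) = p(k-1) + p(k-2) - p(k-5) - p(k-7) + p(k-12) + p(k-15) - ... (offsets j(3j∓1)/2, signs ++--, p(0)=1, p(<0)=0).
DP table for k = 0..152: p(0)=1, p(1)=1, p(2)=2, p(3)=3, p(4)=5, p(5)=7, p(6)=11, p(7)=15, p(8)=22, p(9)=30, p(10)=42, p(11)=56, p(12)=77, p(13)=101, p(14)=135, p(15)=176, p(16)=231, p(17)=297, p(18)=385, p(19)=490, p(20)=627, p(21)=792, p(22)=1002, p(23)=1255, p(24)=1575, p(25)=1958, p(26)=2436, p(27)=3010, p(28)=3718, p(29)=4565, p(30)=5604, p(31)=6842, p(32)=8349, p(33)=10143, p(34)=12310, p(35)=14883, p(36)=17977, p(37)=21637, p(38)=26015, p(39)=31185, p(40)=37338, p(41)=44583, p(42)=53174, p(43)=63261, p(44)=75175, p(45)=89134, p(46)=105558, p(47)=124754, p(48)=147273, p(49)=173525, p(50)=204226, p(51)=239943, p(52)=281589, p(53)=329931, p(54)=386155, p(55)=451276, p(56)=526823, p(57)=614154, p(58)=715220, p(59)=831820, p(60)=966467, p(61)=1121505, p(62)=1300156, p(63)=1505499, p(64)=1741630, p(65)=2012558, p(66)=2323520, p(67)=2679689, p(68)=3087735, p(69)=3554345, p(70)=4087968, p(71)=4697205, p(72)=5392783, p(73)=6185689, p(74)=7089500, p(75)=8118264, p(76)=9289091, p(77)=10619863, p(78)=12132164, p(79)=13848650, p(80)=15796476, p(81)=18004327, p(82)=20506255, p(83)=23338469, p(84)=26543660, p(85)=30167357, p(86)=34262962, p(87)=38887673, p(88)=44108109, p(89)=49995925, p(90)=56634173, p(91)=64112359, p(92)=72533807, p(93)=82010177, p(94)=92669720, p(95)=104651419, p(96)=118114304, p(97)=133230930, p(98)=150198136, p(99)=169229875, p(100)=190569292, p(101)=214481126, p(102)=241265379, p(103)=271248950, p(104)=304801365, p(105)=342325709, p(106)=384276336, p(107)=431149389, p(108)=483502844, p(109)=541946240, p(110)=607163746, p(111)=679903203, p(112)=761002156, p(113)=851376628, p(114)=952050665, p(115)=1064144451, p(116)=1188908248, p(117)=1327710076, p(118)=1482074143, p(119)=1653668665, p(120)=1844349560, p(121)=2056148051, p(122)=2291320912, p(123)=2552338241, p(124)=2841940500, p(125)=3163127352, p(126)=3519222692, p(127)=3913864295, p(128)=4351078600, p(129)=4835271870, p(130)=5371315400, p(131)=5964539504, p(132)=6620830889, p(133)=7346629512, p(134)=8149040695, p(135)=9035836076, p(136)=10015581680, p(137)=11097645016, p(138)=12292341831, p(139)=13610949895, p(140)=15065878135, p(141)=16670689208, p(142)=18440293320, p(143)=20390982757, p(144)=22540654445, p(145)=24908858009, p(146)=27517052599, p(147)=30388671978, p(148)=33549419497, p(149)=37027355200, p(150)=40853235313, p(151)=45060624582, p(152)=49686288421.
Final step: p(153) = p(152) + p(151) - p(148) - p(146) + p(141) + p(138) - p(131) - p(127) + p(118) + p(113) - p(102) - p(96) + p(83) + p(76) - p(61) - p(53) + p(36) + p(27) - p(8)
= 49686288421 + 45060624582 - 33549419497 - 27517052599 + 16670689208 + 12292341831 - 5964539504 - 3913864295 + 1482074143 + 851376628 - 241265379 - 118114304 + 23338469 + 9289091 - 1121505 - 329931 + 17977 + 3010 - 22
= 54770336324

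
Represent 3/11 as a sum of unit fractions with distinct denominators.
1/4 + 1/44

Greedy algorithm:
3/11: ceiling(11/3) = 4, use 1/4
1/44: ceiling(44/1) = 44, use 1/44
Result: 3/11 = 1/4 + 1/44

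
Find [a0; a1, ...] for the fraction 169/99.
[1; 1, 2, 2, 2, 2, 2]

Euclidean algorithm steps:
169 = 1 × 99 + 70
99 = 1 × 70 + 29
70 = 2 × 29 + 12
29 = 2 × 12 + 5
12 = 2 × 5 + 2
5 = 2 × 2 + 1
2 = 2 × 1 + 0
Continued fraction: [1; 1, 2, 2, 2, 2, 2]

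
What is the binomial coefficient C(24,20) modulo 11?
0

Using Lucas' theorem:
Write n=24 and k=20 in base 11:
n in base 11: [2, 2]
k in base 11: [1, 9]
C(24,20) mod 11 = ∏ C(n_i, k_i) mod 11
Digit binomials (mod 11): C(2,1) = 2; C(2,9) = 0 (k_i > n_i)
Product: 2 × 0 = 0 ≡ 0 (mod 11)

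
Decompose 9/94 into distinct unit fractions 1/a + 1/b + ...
1/11 + 1/207 + 1/214038

Greedy algorithm:
9/94: ceiling(94/9) = 11, use 1/11
5/1034: ceiling(1034/5) = 207, use 1/207
1/214038: ceiling(214038/1) = 214038, use 1/214038
Result: 9/94 = 1/11 + 1/207 + 1/214038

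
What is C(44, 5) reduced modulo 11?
0

Using Lucas' theorem:
Write n=44 and k=5 in base 11:
n in base 11: [4, 0]
k in base 11: [0, 5]
C(44,5) mod 11 = ∏ C(n_i, k_i) mod 11
Digit binomials (mod 11): C(4,0) = 1; C(0,5) = 0 (k_i > n_i)
Product: 1 × 0 = 0 ≡ 0 (mod 11)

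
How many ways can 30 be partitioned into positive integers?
5604

p(n) counts ways to write n as a sum of positive integers (order ignored).
Euler's pentagonal recurrence: p(k) = p(k-1) + p(k-2) - p(k-5) - p(k-7) + p(k-12) + p(k-15) - ... (offsets j(3j∓1)/2, signs ++--, p(0)=1, p(<0)=0).
DP table for k = 0..29: p(0)=1, p(1)=1, p(2)=2, p(3)=3, p(4)=5, p(5)=7, p(6)=11, p(7)=15, p(8)=22, p(9)=30, p(10)=42, p(11)=56, p(12)=77, p(13)=101, p(14)=135, p(15)=176, p(16)=231, p(17)=297, p(18)=385, p(19)=490, p(20)=627, p(21)=792, p(22)=1002, p(23)=1255, p(24)=1575, p(25)=1958, p(26)=2436, p(27)=3010, p(28)=3718, p(29)=4565.
Final step: p(30) = p(29) + p(28) - p(25) - p(23) + p(18) + p(15) - p(8) - p(4)
= 4565 + 3718 - 1958 - 1255 + 385 + 176 - 22 - 5
= 5604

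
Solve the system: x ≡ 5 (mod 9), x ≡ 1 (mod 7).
50

Using Chinese Remainder Theorem:
M = 9 × 7 = 63
M1 = 7, M2 = 9
y1 = 7^(-1) mod 9 = 4
y2 = 9^(-1) mod 7 = 4
x = (5×7×4 + 1×9×4) mod 63 = 50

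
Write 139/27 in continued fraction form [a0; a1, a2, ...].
[5; 6, 1, 3]

Euclidean algorithm steps:
139 = 5 × 27 + 4
27 = 6 × 4 + 3
4 = 1 × 3 + 1
3 = 3 × 1 + 0
Continued fraction: [5; 6, 1, 3]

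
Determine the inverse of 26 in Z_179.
62

gcd(26, 179) = 1, so the inverse exists.
Extended Euclidean algorithm on (179, 26):
179 = 6 × 26 + 23  ⟹  23 = (1)·179 + (-6)·26
26 = 1 × 23 + 3  ⟹  3 = (-1)·179 + (7)·26
23 = 7 × 3 + 2  ⟹  2 = (8)·179 + (-55)·26
3 = 1 × 2 + 1  ⟹  1 = (-9)·179 + (62)·26
So (62)·26 ≡ 1 (mod 179), i.e. 26^(-1) ≡ 62 (mod 179).
Check: 26 × 62 = 1612 ≡ 1 (mod 179)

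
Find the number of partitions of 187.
1280011042268

p(n) counts ways to write n as a sum of positive integers (order ignored).
Euler's pentagonal recurrence: p(k) = p(k-1) + p(k-2) - p(k-5) - p(k-7) + p(k-12) + p(k-15) - ... (offsets j(3j∓1)/2, signs ++--, p(0)=1, p(<0)=0).
DP table for k = 0..186: p(0)=1, p(1)=1, p(2)=2, p(3)=3, p(4)=5, p(5)=7, p(6)=11, p(7)=15, p(8)=22, p(9)=30, p(10)=42, p(11)=56, p(12)=77, p(13)=101, p(14)=135, p(15)=176, p(16)=231, p(17)=297, p(18)=385, p(19)=490, p(20)=627, p(21)=792, p(22)=1002, p(23)=1255, p(24)=1575, p(25)=1958, p(26)=2436, p(27)=3010, p(28)=3718, p(29)=4565, p(30)=5604, p(31)=6842, p(32)=8349, p(33)=10143, p(34)=12310, p(35)=14883, p(36)=17977, p(37)=21637, p(38)=26015, p(39)=31185, p(40)=37338, p(41)=44583, p(42)=53174, p(43)=63261, p(44)=75175, p(45)=89134, p(46)=105558, p(47)=124754, p(48)=147273, p(49)=173525, p(50)=204226, p(51)=239943, p(52)=281589, p(53)=329931, p(54)=386155, p(55)=451276, p(56)=526823, p(57)=614154, p(58)=715220, p(59)=831820, p(60)=966467, p(61)=1121505, p(62)=1300156, p(63)=1505499, p(64)=1741630, p(65)=2012558, p(66)=2323520, p(67)=2679689, p(68)=3087735, p(69)=3554345, p(70)=4087968, p(71)=4697205, p(72)=5392783, p(73)=6185689, p(74)=7089500, p(75)=8118264, p(76)=9289091, p(77)=10619863, p(78)=12132164, p(79)=13848650, p(80)=15796476, p(81)=18004327, p(82)=20506255, p(83)=23338469, p(84)=26543660, p(85)=30167357, p(86)=34262962, p(87)=38887673, p(88)=44108109, p(89)=49995925, p(90)=56634173, p(91)=64112359, p(92)=72533807, p(93)=82010177, p(94)=92669720, p(95)=104651419, p(96)=118114304, p(97)=133230930, p(98)=150198136, p(99)=169229875, p(100)=190569292, p(101)=214481126, p(102)=241265379, p(103)=271248950, p(104)=304801365, p(105)=342325709, p(106)=384276336, p(107)=431149389, p(108)=483502844, p(109)=541946240, p(110)=607163746, p(111)=679903203, p(112)=761002156, p(113)=851376628, p(114)=952050665, p(115)=1064144451, p(116)=1188908248, p(117)=1327710076, p(118)=1482074143, p(119)=1653668665, p(120)=1844349560, p(121)=2056148051, p(122)=2291320912, p(123)=2552338241, p(124)=2841940500, p(125)=3163127352, p(126)=3519222692, p(127)=3913864295, p(128)=4351078600, p(129)=4835271870, p(130)=5371315400, p(131)=5964539504, p(132)=6620830889, p(133)=7346629512, p(134)=8149040695, p(135)=9035836076, p(136)=10015581680, p(137)=11097645016, p(138)=12292341831, p(139)=13610949895, p(140)=15065878135, p(141)=16670689208, p(142)=18440293320, p(143)=20390982757, p(144)=22540654445, p(145)=24908858009, p(146)=27517052599, p(147)=30388671978, p(148)=33549419497, p(149)=37027355200, p(150)=40853235313, p(151)=45060624582, p(152)=49686288421, p(153)=54770336324, p(154)=60356673280, p(155)=66493182097, p(156)=73232243759, p(157)=80630964769, p(158)=88751778802, p(159)=97662728555, p(160)=107438159466, p(161)=118159068427, p(162)=129913904637, p(163)=142798995930, p(164)=156919475295, p(165)=172389800255, p(166)=189334822579, p(167)=207890420102, p(168)=228204732751, p(169)=250438925115, p(170)=274768617130, p(171)=301384802048, p(172)=330495499613, p(173)=362326859895, p(174)=397125074750, p(175)=435157697830, p(176)=476715857290, p(177)=522115831195, p(178)=571701605655, p(179)=625846753120, p(180)=684957390936, p(181)=749474411781, p(182)=819876908323, p(183)=896684817527, p(184)=980462880430, p(185)=1071823774337, p(186)=1171432692373.
Final step: p(187) = p(186) + p(185) - p(182) - p(180) + p(175) + p(172) - p(165) - p(161) + p(152) + p(147) - p(136) - p(130) + p(117) + p(110) - p(95) - p(87) + p(70) + p(61) - p(42) - p(32) + p(11) + p(0)
= 1171432692373 + 1071823774337 - 819876908323 - 684957390936 + 435157697830 + 330495499613 - 172389800255 - 118159068427 + 49686288421 + 30388671978 - 10015581680 - 5371315400 + 1327710076 + 607163746 - 104651419 - 38887673 + 4087968 + 1121505 - 53174 - 8349 + 56 + 1
= 1280011042268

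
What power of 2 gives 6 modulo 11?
9

Baby-step giant-step with step n = ⌈√11⌉ = 4.
Baby steps 2^j mod 11 (j:value) for j=0..3: 0:1, 1:2, 2:4, 3:8.
Giant-step multiplier: 2^(-4) ≡ 2^(10-4) = 2^6 ≡ 9 (mod 11).
Giant steps γ_i = 6·9^i mod 11: γ_0=6, γ_1=10, γ_2=2 (in table at j=1).
x = i·n + j = 2·4 + 1 = 9.
Check: 2^9 ≡ 6 (mod 11).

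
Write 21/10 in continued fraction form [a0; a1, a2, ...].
[2; 10]

Euclidean algorithm steps:
21 = 2 × 10 + 1
10 = 10 × 1 + 0
Continued fraction: [2; 10]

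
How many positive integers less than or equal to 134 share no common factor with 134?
66

134 = 2 × 67
φ(n) = n × ∏(1 - 1/p) for each prime p dividing n
φ(134) = 134 × (1 - 1/2) × (1 - 1/67) = 66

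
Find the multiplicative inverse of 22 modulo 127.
52

gcd(22, 127) = 1, so the inverse exists.
Extended Euclidean algorithm on (127, 22):
127 = 5 × 22 + 17  ⟹  17 = (1)·127 + (-5)·22
22 = 1 × 17 + 5  ⟹  5 = (-1)·127 + (6)·22
17 = 3 × 5 + 2  ⟹  2 = (4)·127 + (-23)·22
5 = 2 × 2 + 1  ⟹  1 = (-9)·127 + (52)·22
So (52)·22 ≡ 1 (mod 127), i.e. 22^(-1) ≡ 52 (mod 127).
Check: 22 × 52 = 1144 ≡ 1 (mod 127)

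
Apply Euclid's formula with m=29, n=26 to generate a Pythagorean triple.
(165, 1508, 1517)

Euclid's formula: a = m² - n², b = 2mn, c = m² + n²
m = 29, n = 26
a = 29² - 26² = 841 - 676 = 165
b = 2 × 29 × 26 = 1508
c = 29² + 26² = 841 + 676 = 1517
Verification: 165² + 1508² = 27225 + 2274064 = 2301289 = 1517² ✓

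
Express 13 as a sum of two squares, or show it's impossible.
2² + 3² (a=2, b=3)

Factorization: 13 = 13
By Fermat: n is sum of two squares iff every prime p ≡ 3 (mod 4) appears to even power.
All primes ≡ 3 (mod 4) appear to even power.
Search a = 0, 1, 2, … for 13 - a² a perfect square: first hit at a = 2: 13 - 4 = 9 = 3².
13 = 2² + 3² = 4 + 9 ✓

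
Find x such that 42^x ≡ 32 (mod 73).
56

Baby-step giant-step with step n = ⌈√73⌉ = 9.
Baby steps 42^j mod 73 (j:value) for j=0..8: 0:1, 1:42, 2:12, 3:66, 4:71, 5:62, 6:49, 7:14, 8:4.
Giant-step multiplier: 42^(-9) ≡ 42^(72-9) = 42^63 ≡ 10 (mod 73).
Giant steps γ_i = 32·10^i mod 73: γ_0=32, γ_1=28, γ_2=61, γ_3=26, γ_4=41, γ_5=45, γ_6=12 (in table at j=2).
x = i·n + j = 6·9 + 2 = 56.
Check: 42^56 ≡ 32 (mod 73).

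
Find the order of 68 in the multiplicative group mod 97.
96

97 is prime, so ord(68) divides φ(97) = 96.
Divisors of 96: 1, 2, 3, 4, 6, 8, 12, 16, 24, 32, 48, 96.
Repeated squaring: 68^1 ≡ 68, 68^2 ≡ 65, 68^4 ≡ 54, 68^8 ≡ 6, 68^16 ≡ 36, 68^32 ≡ 35, 68^64 ≡ 61 (mod 97).
Test 68^d mod 97 for each divisor d in increasing order:
68^1 ≡ 68
68^2 ≡ 65
68^3 = 68^2·68^1 ≡ 55
68^4 ≡ 54
68^6 = 68^4·68^2 ≡ 18
68^8 ≡ 6
68^12 = 68^8·68^4 ≡ 33
68^16 ≡ 36
68^24 = 68^16·68^8 ≡ 22
68^32 ≡ 35
68^48 = 68^32·68^16 ≡ 96
68^96 = 68^64·68^32 ≡ 1  ← first divisor giving 1
The order is 96.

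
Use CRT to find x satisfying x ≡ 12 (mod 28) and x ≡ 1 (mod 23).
208

Using Chinese Remainder Theorem:
M = 28 × 23 = 644
M1 = 23, M2 = 28
y1 = 23^(-1) mod 28 = 11
y2 = 28^(-1) mod 23 = 14
x = (12×23×11 + 1×28×14) mod 644 = 208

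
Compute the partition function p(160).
107438159466

p(n) counts ways to write n as a sum of positive integers (order ignored).
Euler's pentagonal recurrence: p(k) = p(k-1) + p(k-2) - p(k-5) - p(k-7) + p(k-12) + p(k-15) - ... (offsets j(3j∓1)/2, signs ++--, p(0)=1, p(<0)=0).
DP table for k = 0..159: p(0)=1, p(1)=1, p(2)=2, p(3)=3, p(4)=5, p(5)=7, p(6)=11, p(7)=15, p(8)=22, p(9)=30, p(10)=42, p(11)=56, p(12)=77, p(13)=101, p(14)=135, p(15)=176, p(16)=231, p(17)=297, p(18)=385, p(19)=490, p(20)=627, p(21)=792, p(22)=1002, p(23)=1255, p(24)=1575, p(25)=1958, p(26)=2436, p(27)=3010, p(28)=3718, p(29)=4565, p(30)=5604, p(31)=6842, p(32)=8349, p(33)=10143, p(34)=12310, p(35)=14883, p(36)=17977, p(37)=21637, p(38)=26015, p(39)=31185, p(40)=37338, p(41)=44583, p(42)=53174, p(43)=63261, p(44)=75175, p(45)=89134, p(46)=105558, p(47)=124754, p(48)=147273, p(49)=173525, p(50)=204226, p(51)=239943, p(52)=281589, p(53)=329931, p(54)=386155, p(55)=451276, p(56)=526823, p(57)=614154, p(58)=715220, p(59)=831820, p(60)=966467, p(61)=1121505, p(62)=1300156, p(63)=1505499, p(64)=1741630, p(65)=2012558, p(66)=2323520, p(67)=2679689, p(68)=3087735, p(69)=3554345, p(70)=4087968, p(71)=4697205, p(72)=5392783, p(73)=6185689, p(74)=7089500, p(75)=8118264, p(76)=9289091, p(77)=10619863, p(78)=12132164, p(79)=13848650, p(80)=15796476, p(81)=18004327, p(82)=20506255, p(83)=23338469, p(84)=26543660, p(85)=30167357, p(86)=34262962, p(87)=38887673, p(88)=44108109, p(89)=49995925, p(90)=56634173, p(91)=64112359, p(92)=72533807, p(93)=82010177, p(94)=92669720, p(95)=104651419, p(96)=118114304, p(97)=133230930, p(98)=150198136, p(99)=169229875, p(100)=190569292, p(101)=214481126, p(102)=241265379, p(103)=271248950, p(104)=304801365, p(105)=342325709, p(106)=384276336, p(107)=431149389, p(108)=483502844, p(109)=541946240, p(110)=607163746, p(111)=679903203, p(112)=761002156, p(113)=851376628, p(114)=952050665, p(115)=1064144451, p(116)=1188908248, p(117)=1327710076, p(118)=1482074143, p(119)=1653668665, p(120)=1844349560, p(121)=2056148051, p(122)=2291320912, p(123)=2552338241, p(124)=2841940500, p(125)=3163127352, p(126)=3519222692, p(127)=3913864295, p(128)=4351078600, p(129)=4835271870, p(130)=5371315400, p(131)=5964539504, p(132)=6620830889, p(133)=7346629512, p(134)=8149040695, p(135)=9035836076, p(136)=10015581680, p(137)=11097645016, p(138)=12292341831, p(139)=13610949895, p(140)=15065878135, p(141)=16670689208, p(142)=18440293320, p(143)=20390982757, p(144)=22540654445, p(145)=24908858009, p(146)=27517052599, p(147)=30388671978, p(148)=33549419497, p(149)=37027355200, p(150)=40853235313, p(151)=45060624582, p(152)=49686288421, p(153)=54770336324, p(154)=60356673280, p(155)=66493182097, p(156)=73232243759, p(157)=80630964769, p(158)=88751778802, p(159)=97662728555.
Final step: p(160) = p(159) + p(158) - p(155) - p(153) + p(148) + p(145) - p(138) - p(134) + p(125) + p(120) - p(109) - p(103) + p(90) + p(83) - p(68) - p(60) + p(43) + p(34) - p(15) - p(5)
= 97662728555 + 88751778802 - 66493182097 - 54770336324 + 33549419497 + 24908858009 - 12292341831 - 8149040695 + 3163127352 + 1844349560 - 541946240 - 271248950 + 56634173 + 23338469 - 3087735 - 966467 + 63261 + 12310 - 176 - 7
= 107438159466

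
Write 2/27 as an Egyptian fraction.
1/14 + 1/378

Greedy algorithm:
2/27: ceiling(27/2) = 14, use 1/14
1/378: ceiling(378/1) = 378, use 1/378
Result: 2/27 = 1/14 + 1/378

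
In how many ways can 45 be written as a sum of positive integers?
89134

p(n) counts ways to write n as a sum of positive integers (order ignored).
Euler's pentagonal recurrence: p(k) = p(k-1) + p(k-2) - p(k-5) - p(k-7) + p(k-12) + p(k-15) - ... (offsets j(3j∓1)/2, signs ++--, p(0)=1, p(<0)=0).
DP table for k = 0..44: p(0)=1, p(1)=1, p(2)=2, p(3)=3, p(4)=5, p(5)=7, p(6)=11, p(7)=15, p(8)=22, p(9)=30, p(10)=42, p(11)=56, p(12)=77, p(13)=101, p(14)=135, p(15)=176, p(16)=231, p(17)=297, p(18)=385, p(19)=490, p(20)=627, p(21)=792, p(22)=1002, p(23)=1255, p(24)=1575, p(25)=1958, p(26)=2436, p(27)=3010, p(28)=3718, p(29)=4565, p(30)=5604, p(31)=6842, p(32)=8349, p(33)=10143, p(34)=12310, p(35)=14883, p(36)=17977, p(37)=21637, p(38)=26015, p(39)=31185, p(40)=37338, p(41)=44583, p(42)=53174, p(43)=63261, p(44)=75175.
Final step: p(45) = p(44) + p(43) - p(40) - p(38) + p(33) + p(30) - p(23) - p(19) + p(10) + p(5)
= 75175 + 63261 - 37338 - 26015 + 10143 + 5604 - 1255 - 490 + 42 + 7
= 89134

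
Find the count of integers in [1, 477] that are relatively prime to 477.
312

477 = 3^2 × 53
φ(n) = n × ∏(1 - 1/p) for each prime p dividing n
φ(477) = 477 × (1 - 1/3) × (1 - 1/53) = 312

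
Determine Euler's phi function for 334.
166

334 = 2 × 167
φ(n) = n × ∏(1 - 1/p) for each prime p dividing n
φ(334) = 334 × (1 - 1/2) × (1 - 1/167) = 166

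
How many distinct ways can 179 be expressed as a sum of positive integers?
625846753120

p(n) counts ways to write n as a sum of positive integers (order ignored).
Euler's pentagonal recurrence: p(k) = p(k-1) + p(k-2) - p(k-5) - p(k-7) + p(k-12) + p(k-15) - ... (offsets j(3j∓1)/2, signs ++--, p(0)=1, p(<0)=0).
DP table for k = 0..178: p(0)=1, p(1)=1, p(2)=2, p(3)=3, p(4)=5, p(5)=7, p(6)=11, p(7)=15, p(8)=22, p(9)=30, p(10)=42, p(11)=56, p(12)=77, p(13)=101, p(14)=135, p(15)=176, p(16)=231, p(17)=297, p(18)=385, p(19)=490, p(20)=627, p(21)=792, p(22)=1002, p(23)=1255, p(24)=1575, p(25)=1958, p(26)=2436, p(27)=3010, p(28)=3718, p(29)=4565, p(30)=5604, p(31)=6842, p(32)=8349, p(33)=10143, p(34)=12310, p(35)=14883, p(36)=17977, p(37)=21637, p(38)=26015, p(39)=31185, p(40)=37338, p(41)=44583, p(42)=53174, p(43)=63261, p(44)=75175, p(45)=89134, p(46)=105558, p(47)=124754, p(48)=147273, p(49)=173525, p(50)=204226, p(51)=239943, p(52)=281589, p(53)=329931, p(54)=386155, p(55)=451276, p(56)=526823, p(57)=614154, p(58)=715220, p(59)=831820, p(60)=966467, p(61)=1121505, p(62)=1300156, p(63)=1505499, p(64)=1741630, p(65)=2012558, p(66)=2323520, p(67)=2679689, p(68)=3087735, p(69)=3554345, p(70)=4087968, p(71)=4697205, p(72)=5392783, p(73)=6185689, p(74)=7089500, p(75)=8118264, p(76)=9289091, p(77)=10619863, p(78)=12132164, p(79)=13848650, p(80)=15796476, p(81)=18004327, p(82)=20506255, p(83)=23338469, p(84)=26543660, p(85)=30167357, p(86)=34262962, p(87)=38887673, p(88)=44108109, p(89)=49995925, p(90)=56634173, p(91)=64112359, p(92)=72533807, p(93)=82010177, p(94)=92669720, p(95)=104651419, p(96)=118114304, p(97)=133230930, p(98)=150198136, p(99)=169229875, p(100)=190569292, p(101)=214481126, p(102)=241265379, p(103)=271248950, p(104)=304801365, p(105)=342325709, p(106)=384276336, p(107)=431149389, p(108)=483502844, p(109)=541946240, p(110)=607163746, p(111)=679903203, p(112)=761002156, p(113)=851376628, p(114)=952050665, p(115)=1064144451, p(116)=1188908248, p(117)=1327710076, p(118)=1482074143, p(119)=1653668665, p(120)=1844349560, p(121)=2056148051, p(122)=2291320912, p(123)=2552338241, p(124)=2841940500, p(125)=3163127352, p(126)=3519222692, p(127)=3913864295, p(128)=4351078600, p(129)=4835271870, p(130)=5371315400, p(131)=5964539504, p(132)=6620830889, p(133)=7346629512, p(134)=8149040695, p(135)=9035836076, p(136)=10015581680, p(137)=11097645016, p(138)=12292341831, p(139)=13610949895, p(140)=15065878135, p(141)=16670689208, p(142)=18440293320, p(143)=20390982757, p(144)=22540654445, p(145)=24908858009, p(146)=27517052599, p(147)=30388671978, p(148)=33549419497, p(149)=37027355200, p(150)=40853235313, p(151)=45060624582, p(152)=49686288421, p(153)=54770336324, p(154)=60356673280, p(155)=66493182097, p(156)=73232243759, p(157)=80630964769, p(158)=88751778802, p(159)=97662728555, p(160)=107438159466, p(161)=118159068427, p(162)=129913904637, p(163)=142798995930, p(164)=156919475295, p(165)=172389800255, p(166)=189334822579, p(167)=207890420102, p(168)=228204732751, p(169)=250438925115, p(170)=274768617130, p(171)=301384802048, p(172)=330495499613, p(173)=362326859895, p(174)=397125074750, p(175)=435157697830, p(176)=476715857290, p(177)=522115831195, p(178)=571701605655.
Final step: p(179) = p(178) + p(177) - p(174) - p(172) + p(167) + p(164) - p(157) - p(153) + p(144) + p(139) - p(128) - p(122) + p(109) + p(102) - p(87) - p(79) + p(62) + p(53) - p(34) - p(24) + p(3)
= 571701605655 + 522115831195 - 397125074750 - 330495499613 + 207890420102 + 156919475295 - 80630964769 - 54770336324 + 22540654445 + 13610949895 - 4351078600 - 2291320912 + 541946240 + 241265379 - 38887673 - 13848650 + 1300156 + 329931 - 12310 - 1575 + 3
= 625846753120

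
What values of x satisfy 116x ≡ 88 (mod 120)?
x ≡ 8 (mod 30)

gcd(116, 120) = 4, which divides 88, so solutions exist.
Divide through by 4: 29x ≡ 22 (mod 30).
Find 29^(-1) mod 30 by the extended Euclidean algorithm:
30 = 1 × 29 + 1  ⟹  1 = (1)·30 + (-1)·29
So (-1)·29 ≡ 1 (mod 30), i.e. 29^(-1) ≡ -1 ≡ 29 (mod 30).
x ≡ 29 × 22 = 638 ≡ 8 (mod 30).
Check: 116 × 8 = 928 ≡ 88 (mod 120).
x ≡ 8 (mod 30), giving 4 solutions mod 120.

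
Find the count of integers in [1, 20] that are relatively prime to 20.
8

20 = 2^2 × 5
φ(n) = n × ∏(1 - 1/p) for each prime p dividing n
φ(20) = 20 × (1 - 1/2) × (1 - 1/5) = 8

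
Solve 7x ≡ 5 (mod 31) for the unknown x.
x ≡ 14 (mod 31)

gcd(7, 31) = 1, which divides 5, so solutions exist.
Find 7^(-1) mod 31 by the extended Euclidean algorithm:
31 = 4 × 7 + 3  ⟹  3 = (1)·31 + (-4)·7
7 = 2 × 3 + 1  ⟹  1 = (-2)·31 + (9)·7
So (9)·7 ≡ 1 (mod 31), i.e. 7^(-1) ≡ 9 (mod 31).
x ≡ 9 × 5 = 45 ≡ 14 (mod 31).
Check: 7 × 14 = 98 ≡ 5 (mod 31).
Unique solution: x ≡ 14 (mod 31)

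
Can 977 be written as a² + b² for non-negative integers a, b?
4² + 31² (a=4, b=31)

Factorization: 977 = 977
By Fermat: n is sum of two squares iff every prime p ≡ 3 (mod 4) appears to even power.
All primes ≡ 3 (mod 4) appear to even power.
Search a = 0, 1, 2, … for 977 - a² a perfect square: first hit at a = 4: 977 - 16 = 961 = 31².
977 = 4² + 31² = 16 + 961 ✓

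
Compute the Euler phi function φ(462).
120

462 = 2 × 3 × 7 × 11
φ(n) = n × ∏(1 - 1/p) for each prime p dividing n
φ(462) = 462 × (1 - 1/2) × (1 - 1/3) × (1 - 1/7) × (1 - 1/11) = 120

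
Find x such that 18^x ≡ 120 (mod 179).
157

Baby-step giant-step with step n = ⌈√179⌉ = 14.
Baby steps 18^j mod 179 (j:value) for j=0..13: 0:1, 1:18, 2:145, 3:104, 4:82, 5:44, 6:76, 7:115, 8:101, 9:28, 10:146, 11:122, 12:48, 13:148.
Giant-step multiplier: 18^(-14) ≡ 18^(178-14) = 18^164 ≡ 17 (mod 179).
Giant steps γ_i = 120·17^i mod 179: γ_0=120, γ_1=71, γ_2=133, γ_3=113, γ_4=131, γ_5=79, γ_6=90, γ_7=98, γ_8=55, γ_9=40, γ_10=143, γ_11=104 (in table at j=3).
x = i·n + j = 11·14 + 3 = 157.
Check: 18^157 ≡ 120 (mod 179).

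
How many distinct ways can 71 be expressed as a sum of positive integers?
4697205

p(n) counts ways to write n as a sum of positive integers (order ignored).
Euler's pentagonal recurrence: p(k) = p(k-1) + p(k-2) - p(k-5) - p(k-7) + p(k-12) + p(k-15) - ... (offsets j(3j∓1)/2, signs ++--, p(0)=1, p(<0)=0).
DP table for k = 0..70: p(0)=1, p(1)=1, p(2)=2, p(3)=3, p(4)=5, p(5)=7, p(6)=11, p(7)=15, p(8)=22, p(9)=30, p(10)=42, p(11)=56, p(12)=77, p(13)=101, p(14)=135, p(15)=176, p(16)=231, p(17)=297, p(18)=385, p(19)=490, p(20)=627, p(21)=792, p(22)=1002, p(23)=1255, p(24)=1575, p(25)=1958, p(26)=2436, p(27)=3010, p(28)=3718, p(29)=4565, p(30)=5604, p(31)=6842, p(32)=8349, p(33)=10143, p(34)=12310, p(35)=14883, p(36)=17977, p(37)=21637, p(38)=26015, p(39)=31185, p(40)=37338, p(41)=44583, p(42)=53174, p(43)=63261, p(44)=75175, p(45)=89134, p(46)=105558, p(47)=124754, p(48)=147273, p(49)=173525, p(50)=204226, p(51)=239943, p(52)=281589, p(53)=329931, p(54)=386155, p(55)=451276, p(56)=526823, p(57)=614154, p(58)=715220, p(59)=831820, p(60)=966467, p(61)=1121505, p(62)=1300156, p(63)=1505499, p(64)=1741630, p(65)=2012558, p(66)=2323520, p(67)=2679689, p(68)=3087735, p(69)=3554345, p(70)=4087968.
Final step: p(71) = p(70) + p(69) - p(66) - p(64) + p(59) + p(56) - p(49) - p(45) + p(36) + p(31) - p(20) - p(14) + p(1)
= 4087968 + 3554345 - 2323520 - 1741630 + 831820 + 526823 - 173525 - 89134 + 17977 + 6842 - 627 - 135 + 1
= 4697205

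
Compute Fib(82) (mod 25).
16

Matrix identity: Q^n = [[F_(n+1), F_n], [F_n, F_(n-1)]] with Q = [[1,1],[1,0]].
n = 82 = 1010010₂. Square-and-multiply, entries mod 25:
Q^1 = [[1,1],[1,0]]
Q^2 = (Q^1)² = [[2,1],[1,1]]
Q^5 = (Q^2)²·Q = [[8,5],[5,3]]
Q^10 = (Q^5)² = [[14,5],[5,9]]
Q^20 = (Q^10)² = [[21,15],[15,6]]
Q^41 = (Q^20)²·Q = [[21,16],[16,5]]
Q^82 = (Q^41)² = [[22,16],[16,6]]
F_82 mod 25 = Q^82[0][1] = 16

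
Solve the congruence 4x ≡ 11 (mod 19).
x ≡ 17 (mod 19)

gcd(4, 19) = 1, which divides 11, so solutions exist.
Find 4^(-1) mod 19 by the extended Euclidean algorithm:
19 = 4 × 4 + 3  ⟹  3 = (1)·19 + (-4)·4
4 = 1 × 3 + 1  ⟹  1 = (-1)·19 + (5)·4
So (5)·4 ≡ 1 (mod 19), i.e. 4^(-1) ≡ 5 (mod 19).
x ≡ 5 × 11 = 55 ≡ 17 (mod 19).
Check: 4 × 17 = 68 ≡ 11 (mod 19).
Unique solution: x ≡ 17 (mod 19)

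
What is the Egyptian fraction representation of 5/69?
1/14 + 1/966

Greedy algorithm:
5/69: ceiling(69/5) = 14, use 1/14
1/966: ceiling(966/1) = 966, use 1/966
Result: 5/69 = 1/14 + 1/966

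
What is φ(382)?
190

382 = 2 × 191
φ(n) = n × ∏(1 - 1/p) for each prime p dividing n
φ(382) = 382 × (1 - 1/2) × (1 - 1/191) = 190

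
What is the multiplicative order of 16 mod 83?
41

83 is prime, so ord(16) divides φ(83) = 82.
Divisors of 82: 1, 2, 41, 82.
Repeated squaring: 16^1 ≡ 16, 16^2 ≡ 7, 16^4 ≡ 49, 16^8 ≡ 77, 16^16 ≡ 36, 16^32 ≡ 51, 16^64 ≡ 28 (mod 83).
Test 16^d mod 83 for each divisor d in increasing order:
16^1 ≡ 16
16^2 ≡ 7
16^41 = 16^32·16^8·16^1 ≡ 1  ← first divisor giving 1
The order is 41.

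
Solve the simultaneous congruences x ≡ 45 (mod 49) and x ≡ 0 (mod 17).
731

Using Chinese Remainder Theorem:
M = 49 × 17 = 833
M1 = 17, M2 = 49
y1 = 17^(-1) mod 49 = 26
y2 = 49^(-1) mod 17 = 8
x = (45×17×26 + 0×49×8) mod 833 = 731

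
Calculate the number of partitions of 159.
97662728555

p(n) counts ways to write n as a sum of positive integers (order ignored).
Euler's pentagonal recurrence: p(k) = p(k-1) + p(k-2) - p(k-5) - p(k-7) + p(k-12) + p(k-15) - ... (offsets j(3j∓1)/2, signs ++--, p(0)=1, p(<0)=0).
DP table for k = 0..158: p(0)=1, p(1)=1, p(2)=2, p(3)=3, p(4)=5, p(5)=7, p(6)=11, p(7)=15, p(8)=22, p(9)=30, p(10)=42, p(11)=56, p(12)=77, p(13)=101, p(14)=135, p(15)=176, p(16)=231, p(17)=297, p(18)=385, p(19)=490, p(20)=627, p(21)=792, p(22)=1002, p(23)=1255, p(24)=1575, p(25)=1958, p(26)=2436, p(27)=3010, p(28)=3718, p(29)=4565, p(30)=5604, p(31)=6842, p(32)=8349, p(33)=10143, p(34)=12310, p(35)=14883, p(36)=17977, p(37)=21637, p(38)=26015, p(39)=31185, p(40)=37338, p(41)=44583, p(42)=53174, p(43)=63261, p(44)=75175, p(45)=89134, p(46)=105558, p(47)=124754, p(48)=147273, p(49)=173525, p(50)=204226, p(51)=239943, p(52)=281589, p(53)=329931, p(54)=386155, p(55)=451276, p(56)=526823, p(57)=614154, p(58)=715220, p(59)=831820, p(60)=966467, p(61)=1121505, p(62)=1300156, p(63)=1505499, p(64)=1741630, p(65)=2012558, p(66)=2323520, p(67)=2679689, p(68)=3087735, p(69)=3554345, p(70)=4087968, p(71)=4697205, p(72)=5392783, p(73)=6185689, p(74)=7089500, p(75)=8118264, p(76)=9289091, p(77)=10619863, p(78)=12132164, p(79)=13848650, p(80)=15796476, p(81)=18004327, p(82)=20506255, p(83)=23338469, p(84)=26543660, p(85)=30167357, p(86)=34262962, p(87)=38887673, p(88)=44108109, p(89)=49995925, p(90)=56634173, p(91)=64112359, p(92)=72533807, p(93)=82010177, p(94)=92669720, p(95)=104651419, p(96)=118114304, p(97)=133230930, p(98)=150198136, p(99)=169229875, p(100)=190569292, p(101)=214481126, p(102)=241265379, p(103)=271248950, p(104)=304801365, p(105)=342325709, p(106)=384276336, p(107)=431149389, p(108)=483502844, p(109)=541946240, p(110)=607163746, p(111)=679903203, p(112)=761002156, p(113)=851376628, p(114)=952050665, p(115)=1064144451, p(116)=1188908248, p(117)=1327710076, p(118)=1482074143, p(119)=1653668665, p(120)=1844349560, p(121)=2056148051, p(122)=2291320912, p(123)=2552338241, p(124)=2841940500, p(125)=3163127352, p(126)=3519222692, p(127)=3913864295, p(128)=4351078600, p(129)=4835271870, p(130)=5371315400, p(131)=5964539504, p(132)=6620830889, p(133)=7346629512, p(134)=8149040695, p(135)=9035836076, p(136)=10015581680, p(137)=11097645016, p(138)=12292341831, p(139)=13610949895, p(140)=15065878135, p(141)=16670689208, p(142)=18440293320, p(143)=20390982757, p(144)=22540654445, p(145)=24908858009, p(146)=27517052599, p(147)=30388671978, p(148)=33549419497, p(149)=37027355200, p(150)=40853235313, p(151)=45060624582, p(152)=49686288421, p(153)=54770336324, p(154)=60356673280, p(155)=66493182097, p(156)=73232243759, p(157)=80630964769, p(158)=88751778802.
Final step: p(159) = p(158) + p(157) - p(154) - p(152) + p(147) + p(144) - p(137) - p(133) + p(124) + p(119) - p(108) - p(102) + p(89) + p(82) - p(67) - p(59) + p(42) + p(33) - p(14) - p(4)
= 88751778802 + 80630964769 - 60356673280 - 49686288421 + 30388671978 + 22540654445 - 11097645016 - 7346629512 + 2841940500 + 1653668665 - 483502844 - 241265379 + 49995925 + 20506255 - 2679689 - 831820 + 53174 + 10143 - 135 - 5
= 97662728555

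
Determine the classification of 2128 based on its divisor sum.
abundant

Proper divisors of 2128: sum = 1 + 2 + 4 + 7 + 8 + 14 + 16 + 19 + ... + 266 + 304 + 532 + 1064 (19 divisors) = 2832
Since 2832 > 2128, 2128 is abundant.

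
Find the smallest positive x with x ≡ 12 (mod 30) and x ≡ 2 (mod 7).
72

Using Chinese Remainder Theorem:
M = 30 × 7 = 210
M1 = 7, M2 = 30
y1 = 7^(-1) mod 30 = 13
y2 = 30^(-1) mod 7 = 4
x = (12×7×13 + 2×30×4) mod 210 = 72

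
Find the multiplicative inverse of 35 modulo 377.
237

gcd(35, 377) = 1, so the inverse exists.
Extended Euclidean algorithm on (377, 35):
377 = 10 × 35 + 27  ⟹  27 = (1)·377 + (-10)·35
35 = 1 × 27 + 8  ⟹  8 = (-1)·377 + (11)·35
27 = 3 × 8 + 3  ⟹  3 = (4)·377 + (-43)·35
8 = 2 × 3 + 2  ⟹  2 = (-9)·377 + (97)·35
3 = 1 × 2 + 1  ⟹  1 = (13)·377 + (-140)·35
So (-140)·35 ≡ 1 (mod 377), i.e. 35^(-1) ≡ -140 ≡ 237 (mod 377).
Check: 35 × 237 = 8295 ≡ 1 (mod 377)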